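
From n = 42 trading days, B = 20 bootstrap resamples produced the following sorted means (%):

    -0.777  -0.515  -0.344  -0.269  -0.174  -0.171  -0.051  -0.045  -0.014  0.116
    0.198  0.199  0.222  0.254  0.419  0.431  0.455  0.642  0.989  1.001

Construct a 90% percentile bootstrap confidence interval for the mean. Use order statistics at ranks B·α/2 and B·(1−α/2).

(-0.777, 0.989)

α = 0.10; lower rank = 20 × 0.050 = 1; upper rank = 20 × 0.950 = 19.
The 1st smallest replicate is -0.777; the 19th is 0.989.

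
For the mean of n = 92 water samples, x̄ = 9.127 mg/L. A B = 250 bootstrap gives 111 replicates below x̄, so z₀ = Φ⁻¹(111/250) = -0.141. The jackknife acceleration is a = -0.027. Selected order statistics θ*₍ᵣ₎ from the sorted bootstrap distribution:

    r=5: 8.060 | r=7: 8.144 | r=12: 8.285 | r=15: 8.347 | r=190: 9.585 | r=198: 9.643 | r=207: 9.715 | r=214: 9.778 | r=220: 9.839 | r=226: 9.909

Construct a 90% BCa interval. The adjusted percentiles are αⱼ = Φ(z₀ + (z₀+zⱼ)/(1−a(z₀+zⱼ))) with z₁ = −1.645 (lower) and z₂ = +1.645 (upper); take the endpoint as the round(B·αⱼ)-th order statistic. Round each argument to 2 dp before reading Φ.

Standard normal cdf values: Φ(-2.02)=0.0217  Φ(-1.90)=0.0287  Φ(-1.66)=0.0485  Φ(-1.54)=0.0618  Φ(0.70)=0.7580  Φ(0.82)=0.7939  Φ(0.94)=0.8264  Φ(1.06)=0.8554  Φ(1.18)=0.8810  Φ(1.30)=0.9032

(8.060, 9.909)

Lower: z₀ + z₁ = -0.141 + (-1.645) = -1.786; 1 − a(z₀+z₁) = 1 − (-0.027)(-1.786) = 0.9518; argument = -0.141 + (-1.786)/0.9518 = -2.0175 → -2.02.
α₁ = Φ(-2.02) = 0.0217; rank = round(250 × 0.0217) = 5; θ*₍5₎ = 8.060.
Upper: z₀ + z₂ = 1.504; 1 − a(z₀+z₂) = 1.0406; argument = 1.3043 → 1.30; α₂ = 0.9032; rank = 226; θ*₍226₎ = 9.909.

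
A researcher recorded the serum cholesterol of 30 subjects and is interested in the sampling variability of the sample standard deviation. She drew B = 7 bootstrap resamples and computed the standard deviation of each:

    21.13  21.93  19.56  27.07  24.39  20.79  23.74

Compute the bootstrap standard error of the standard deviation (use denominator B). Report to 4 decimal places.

SE* = 2.3781

Bootstrap SE is the standard deviation of the 7 replicate standard deviations.
Mean of replicates: (21.13 + 21.93 + 19.56 + 27.07 + 24.39 + 20.79 + 23.74) / 7 = 158.61000 / 7 = 22.65857
Sum of squared deviations: (−1.52857)² + (−0.72857)² + (−3.09857)² + (+4.41143)² + (+1.73143)² + (−1.86857)² + (+1.08143)² = 39.58809
Variance = 39.58809 / 7 = 5.65544
SE* = √5.65544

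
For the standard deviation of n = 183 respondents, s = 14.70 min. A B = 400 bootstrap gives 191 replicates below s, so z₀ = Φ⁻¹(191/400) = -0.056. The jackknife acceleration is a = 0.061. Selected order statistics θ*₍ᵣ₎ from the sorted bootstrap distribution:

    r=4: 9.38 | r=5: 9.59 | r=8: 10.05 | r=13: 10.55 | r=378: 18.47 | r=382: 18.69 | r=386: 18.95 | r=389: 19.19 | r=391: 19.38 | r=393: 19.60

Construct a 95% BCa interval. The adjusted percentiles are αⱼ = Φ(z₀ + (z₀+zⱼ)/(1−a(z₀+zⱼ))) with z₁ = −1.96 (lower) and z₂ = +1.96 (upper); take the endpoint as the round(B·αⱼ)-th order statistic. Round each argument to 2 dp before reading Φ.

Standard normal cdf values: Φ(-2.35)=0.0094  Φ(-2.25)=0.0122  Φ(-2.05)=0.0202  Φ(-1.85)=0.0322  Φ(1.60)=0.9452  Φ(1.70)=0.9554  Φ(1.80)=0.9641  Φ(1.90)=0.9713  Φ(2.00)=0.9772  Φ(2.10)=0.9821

Lower: z₀ + z₁ = -0.056 + (-1.960) = -2.016; 1 − a(z₀+z₁) = 1 − (0.061)(-2.016) = 1.1230; argument = -0.056 + (-2.016)/1.1230 = -1.8512 → -1.85.
α₁ = Φ(-1.85) = 0.0322; rank = round(400 × 0.0322) = 13; θ*₍13₎ = 10.55.
Upper: z₀ + z₂ = 1.904; 1 − a(z₀+z₂) = 0.8839; argument = 2.0982 → 2.10; α₂ = 0.9821; rank = 393; θ*₍393₎ = 19.60.

(10.55, 19.60)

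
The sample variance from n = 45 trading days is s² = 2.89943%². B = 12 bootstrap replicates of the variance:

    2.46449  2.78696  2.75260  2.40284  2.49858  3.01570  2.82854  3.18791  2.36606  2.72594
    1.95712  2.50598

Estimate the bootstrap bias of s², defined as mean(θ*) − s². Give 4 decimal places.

mean(θ*) = (2.46449 + 2.78696 + 2.75260 + 2.40284 + 2.49858 + 3.01570 + 2.82854 + 3.18791 + 2.36606 + 2.72594 + 1.95712 + 2.50598) / 12 = 2.62439
bias = 2.62439 − 2.89943

bias = −0.2750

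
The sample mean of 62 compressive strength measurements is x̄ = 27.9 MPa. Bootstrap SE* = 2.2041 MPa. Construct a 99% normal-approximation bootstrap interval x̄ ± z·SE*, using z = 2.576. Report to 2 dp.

(22.22, 33.58)

Margin = 2.576 × 2.2041 = 5.678
Interval: 27.9 ± 5.678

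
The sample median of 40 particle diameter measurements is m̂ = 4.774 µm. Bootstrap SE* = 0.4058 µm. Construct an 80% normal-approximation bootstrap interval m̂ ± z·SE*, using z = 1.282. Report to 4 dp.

(4.2538, 5.2942)

Margin = 1.282 × 0.4058 = 0.52024
Interval: 4.774 ± 0.52024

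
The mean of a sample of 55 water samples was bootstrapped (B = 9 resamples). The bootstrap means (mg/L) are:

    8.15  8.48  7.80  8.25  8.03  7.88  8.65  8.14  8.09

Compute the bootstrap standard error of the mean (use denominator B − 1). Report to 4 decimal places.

Bootstrap SE is the standard deviation of the 9 replicate means.
Mean of replicates: (8.15 + 8.48 + 7.80 + 8.25 + 8.03 + 7.88 + 8.65 + 8.14 + 8.09) / 9 = 73.47000 / 9 = 8.16333
Sum of squared deviations: (−0.01333)² + (+0.31667)² + (−0.36333)² + (+0.08667)² + (−0.13333)² + (−0.28333)² + (+0.48667)² + (−0.02333)² + (−0.07333)² = 0.58080
Variance = 0.58080 / 8 = 0.07260
SE* = √0.07260

SE* = 0.2694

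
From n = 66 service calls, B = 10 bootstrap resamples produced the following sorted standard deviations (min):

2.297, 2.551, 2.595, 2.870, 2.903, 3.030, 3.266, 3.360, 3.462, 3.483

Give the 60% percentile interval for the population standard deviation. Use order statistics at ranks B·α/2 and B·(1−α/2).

(2.551, 3.360)

α = 0.40; lower rank = 10 × 0.200 = 2; upper rank = 10 × 0.800 = 8.
The 2nd smallest replicate is 2.551; the 8th is 3.360.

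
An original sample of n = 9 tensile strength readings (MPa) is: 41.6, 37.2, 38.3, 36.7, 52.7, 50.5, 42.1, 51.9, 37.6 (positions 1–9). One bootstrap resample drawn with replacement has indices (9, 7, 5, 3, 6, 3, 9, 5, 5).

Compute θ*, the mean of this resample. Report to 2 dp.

Resample values: 37.6, 42.1, 52.7, 38.3, 50.5, 38.3, 37.6, 52.7, 52.7.
Mean = (37.6 + 42.1 + 52.7 + 38.3 + 50.5 + 38.3 + 37.6 + 52.7 + 52.7) / 9 = 402.50 / 9 = 44.72

θ* = 44.72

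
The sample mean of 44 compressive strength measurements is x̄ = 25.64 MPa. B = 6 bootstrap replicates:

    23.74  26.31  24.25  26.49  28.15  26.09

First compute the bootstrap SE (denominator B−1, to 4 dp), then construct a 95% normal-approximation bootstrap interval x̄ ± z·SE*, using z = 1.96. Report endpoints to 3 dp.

Mean of replicates = 25.8383; sum of squared deviations = 12.9801; SE* = √(12.9801/5) = 1.6112
Margin = 1.96 × 1.6112 = 3.1580
Interval: 25.64 ± 3.1580

(22.482, 28.798)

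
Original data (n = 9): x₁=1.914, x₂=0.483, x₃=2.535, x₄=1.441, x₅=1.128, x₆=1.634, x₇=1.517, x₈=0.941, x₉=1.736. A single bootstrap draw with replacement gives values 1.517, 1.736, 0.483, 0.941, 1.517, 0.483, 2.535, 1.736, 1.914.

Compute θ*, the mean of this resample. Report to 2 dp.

Mean = (1.517 + 1.736 + 0.483 + 0.941 + 1.517 + 0.483 + 2.535 + 1.736 + 1.914) / 9 = 12.8620 / 9 = 1.43

θ* = 1.43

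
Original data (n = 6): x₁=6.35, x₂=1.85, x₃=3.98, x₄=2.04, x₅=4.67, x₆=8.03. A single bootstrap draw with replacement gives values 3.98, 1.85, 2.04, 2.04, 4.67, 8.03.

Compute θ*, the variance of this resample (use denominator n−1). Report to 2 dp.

Mean = 3.7683; sum of squared deviations = 28.6739
s² = 28.6739 / 5 = 5.7348

θ* = 5.73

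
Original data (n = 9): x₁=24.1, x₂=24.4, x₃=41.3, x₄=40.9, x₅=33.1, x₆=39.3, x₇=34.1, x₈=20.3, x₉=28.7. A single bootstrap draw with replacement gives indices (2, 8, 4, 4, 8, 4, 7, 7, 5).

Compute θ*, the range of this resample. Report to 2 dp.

θ* = 20.60

Resample values: 24.4, 20.3, 40.9, 40.9, 20.3, 40.9, 34.1, 34.1, 33.1.
Range = 40.9 − 20.3 = 20.60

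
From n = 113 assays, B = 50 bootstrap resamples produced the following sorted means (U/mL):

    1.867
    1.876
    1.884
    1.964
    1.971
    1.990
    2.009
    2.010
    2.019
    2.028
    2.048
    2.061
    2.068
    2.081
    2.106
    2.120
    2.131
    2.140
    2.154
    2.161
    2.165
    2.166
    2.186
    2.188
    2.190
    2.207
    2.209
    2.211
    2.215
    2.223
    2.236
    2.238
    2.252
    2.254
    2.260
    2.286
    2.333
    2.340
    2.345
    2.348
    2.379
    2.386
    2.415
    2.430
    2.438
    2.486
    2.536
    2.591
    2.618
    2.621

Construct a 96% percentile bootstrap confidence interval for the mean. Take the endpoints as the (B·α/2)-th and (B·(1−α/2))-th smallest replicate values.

α = 0.04; lower rank = 50 × 0.020 = 1; upper rank = 50 × 0.980 = 49.
The 1st smallest replicate is 1.867; the 49th is 2.618.

(1.867, 2.618)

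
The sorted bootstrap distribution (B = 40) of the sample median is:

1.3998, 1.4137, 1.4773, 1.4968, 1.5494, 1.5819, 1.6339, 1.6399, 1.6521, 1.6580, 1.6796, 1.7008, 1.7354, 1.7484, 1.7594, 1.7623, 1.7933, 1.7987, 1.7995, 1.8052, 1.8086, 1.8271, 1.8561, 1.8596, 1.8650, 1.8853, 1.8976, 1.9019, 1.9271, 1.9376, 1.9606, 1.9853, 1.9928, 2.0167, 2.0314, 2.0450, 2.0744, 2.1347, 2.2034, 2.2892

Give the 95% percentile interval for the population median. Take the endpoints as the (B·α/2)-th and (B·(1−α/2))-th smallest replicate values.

(1.3998, 2.2034)

α = 0.05; lower rank = 40 × 0.025 = 1; upper rank = 40 × 0.975 = 39.
The 1st smallest replicate is 1.3998; the 39th is 2.2034.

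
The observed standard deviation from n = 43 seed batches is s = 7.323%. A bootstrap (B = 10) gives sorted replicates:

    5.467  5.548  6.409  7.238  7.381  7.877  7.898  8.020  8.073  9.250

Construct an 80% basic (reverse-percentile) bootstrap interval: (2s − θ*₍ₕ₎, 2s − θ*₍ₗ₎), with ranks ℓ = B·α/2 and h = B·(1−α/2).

Percentile endpoints at ranks 1 and 9: θ*₍1₎ = 5.467, θ*₍9₎ = 8.073.
Basic interval reflects these around s:
  lower = 2 × 7.323 − 8.073 = 6.573
  upper = 2 × 7.323 − 5.467 = 9.179

(6.573, 9.179)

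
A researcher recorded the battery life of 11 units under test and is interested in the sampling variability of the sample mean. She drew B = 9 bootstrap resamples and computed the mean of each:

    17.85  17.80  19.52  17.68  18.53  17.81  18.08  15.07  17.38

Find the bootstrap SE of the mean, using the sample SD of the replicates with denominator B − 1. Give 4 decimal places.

Bootstrap SE is the standard deviation of the 9 replicate means.
Mean of replicates: (17.85 + 17.80 + 19.52 + 17.68 + 18.53 + 17.81 + 18.08 + 15.07 + 17.38) / 9 = 159.72000 / 9 = 17.74667
Sum of squared deviations: (+0.10333)² + (+0.05333)² + (+1.77333)² + (−0.06667)² + (+0.78333)² + (+0.06333)² + (+0.33333)² + (−2.67667)² + (−0.36667)² = 11.19040
Variance = 11.19040 / 8 = 1.39880
SE* = √1.39880

SE* = 1.1827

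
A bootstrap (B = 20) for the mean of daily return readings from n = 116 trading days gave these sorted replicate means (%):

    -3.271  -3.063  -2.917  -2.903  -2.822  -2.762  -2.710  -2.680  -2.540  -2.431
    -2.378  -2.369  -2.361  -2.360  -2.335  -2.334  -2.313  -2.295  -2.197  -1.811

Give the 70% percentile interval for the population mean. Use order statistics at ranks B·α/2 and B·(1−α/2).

(-2.917, -2.313)

α = 0.30; lower rank = 20 × 0.150 = 3; upper rank = 20 × 0.850 = 17.
The 3rd smallest replicate is -2.917; the 17th is -2.313.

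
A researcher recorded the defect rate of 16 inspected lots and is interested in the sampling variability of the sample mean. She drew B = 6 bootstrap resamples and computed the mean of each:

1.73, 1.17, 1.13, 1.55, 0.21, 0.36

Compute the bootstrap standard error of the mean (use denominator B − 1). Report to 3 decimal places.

SE* = 0.618

Bootstrap SE is the standard deviation of the 6 replicate means.
Mean of replicates: (1.73 + 1.17 + 1.13 + 1.55 + 0.21 + 0.36) / 6 = 6.1500 / 6 = 1.0250
Sum of squared deviations: (+0.7050)² + (+0.1450)² + (+0.1050)² + (+0.5250)² + (−0.8150)² + (−0.6650)² = 1.9112
Variance = 1.9112 / 5 = 0.3822
SE* = √0.3822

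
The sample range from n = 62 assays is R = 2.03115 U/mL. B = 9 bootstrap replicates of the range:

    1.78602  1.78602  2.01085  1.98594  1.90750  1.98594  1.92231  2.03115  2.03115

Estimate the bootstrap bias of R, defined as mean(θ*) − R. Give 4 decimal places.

mean(θ*) = (1.78602 + 1.78602 + 2.01085 + 1.98594 + 1.90750 + 1.98594 + 1.92231 + 2.03115 + 2.03115) / 9 = 1.93854
bias = 1.93854 − 2.03115

bias = −0.0926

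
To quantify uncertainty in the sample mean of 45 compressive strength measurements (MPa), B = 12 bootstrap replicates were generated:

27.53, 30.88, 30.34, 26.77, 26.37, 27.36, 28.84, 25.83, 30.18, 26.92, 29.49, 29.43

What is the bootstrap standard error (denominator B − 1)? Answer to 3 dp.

Bootstrap SE is the standard deviation of the 12 replicate means.
Mean of replicates: (27.53 + 30.88 + 30.34 + 26.77 + 26.37 + 27.36 + 28.84 + 25.83 + 30.18 + 26.92 + 29.49 + 29.43) / 12 = 339.9400 / 12 = 28.3283
Sum of squared deviations: (−0.7983)² + (+2.5517)² + (+2.0117)² + (−1.5583)² + (−1.9583)² + (−0.9683)² + (+0.5117)² + (−2.4983)² + (+1.8517)² + (−1.4083)² + (+1.1617)² + (+1.1017)² = 32.8750
Variance = 32.8750 / 11 = 2.9886
SE* = √2.9886

SE* = 1.729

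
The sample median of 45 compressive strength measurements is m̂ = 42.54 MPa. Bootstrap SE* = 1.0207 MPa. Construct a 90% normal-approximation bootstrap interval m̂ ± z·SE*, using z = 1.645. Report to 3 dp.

(40.861, 44.219)

Margin = 1.645 × 1.0207 = 1.6791
Interval: 42.54 ± 1.6791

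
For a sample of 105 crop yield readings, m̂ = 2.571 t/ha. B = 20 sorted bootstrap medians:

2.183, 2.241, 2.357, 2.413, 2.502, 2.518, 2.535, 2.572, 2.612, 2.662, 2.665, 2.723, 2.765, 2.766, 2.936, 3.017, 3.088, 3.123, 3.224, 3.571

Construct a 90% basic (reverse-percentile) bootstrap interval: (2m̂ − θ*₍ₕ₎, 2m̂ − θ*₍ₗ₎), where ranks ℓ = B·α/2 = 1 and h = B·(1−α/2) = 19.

Percentile endpoints at ranks 1 and 19: θ*₍1₎ = 2.183, θ*₍19₎ = 3.224.
Basic interval reflects these around m̂:
  lower = 2 × 2.571 − 3.224 = 1.918
  upper = 2 × 2.571 − 2.183 = 2.959

(1.918, 2.959)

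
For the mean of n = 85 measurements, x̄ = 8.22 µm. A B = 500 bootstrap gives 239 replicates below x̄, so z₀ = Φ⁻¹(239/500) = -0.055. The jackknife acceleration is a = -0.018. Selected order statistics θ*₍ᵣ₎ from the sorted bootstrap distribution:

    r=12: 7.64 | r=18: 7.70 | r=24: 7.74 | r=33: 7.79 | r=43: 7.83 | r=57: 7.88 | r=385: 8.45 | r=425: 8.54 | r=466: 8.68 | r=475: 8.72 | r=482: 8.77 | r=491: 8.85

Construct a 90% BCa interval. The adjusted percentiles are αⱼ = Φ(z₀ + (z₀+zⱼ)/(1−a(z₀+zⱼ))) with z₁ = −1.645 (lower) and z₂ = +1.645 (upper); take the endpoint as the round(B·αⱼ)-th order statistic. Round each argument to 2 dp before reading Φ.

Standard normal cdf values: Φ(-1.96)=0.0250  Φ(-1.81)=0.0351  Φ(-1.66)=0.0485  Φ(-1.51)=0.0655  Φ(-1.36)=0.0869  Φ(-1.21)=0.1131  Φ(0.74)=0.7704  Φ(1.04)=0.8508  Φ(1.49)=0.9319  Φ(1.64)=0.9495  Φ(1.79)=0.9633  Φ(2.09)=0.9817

Lower: z₀ + z₁ = -0.055 + (-1.645) = -1.700; 1 − a(z₀+z₁) = 1 − (-0.018)(-1.700) = 0.9694; argument = -0.055 + (-1.700)/0.9694 = -1.8087 → -1.81.
α₁ = Φ(-1.81) = 0.0351; rank = round(500 × 0.0351) = 18; θ*₍18₎ = 7.70.
Upper: z₀ + z₂ = 1.590; 1 − a(z₀+z₂) = 1.0286; argument = 1.4908 → 1.49; α₂ = 0.9319; rank = 466; θ*₍466₎ = 8.68.

(7.70, 8.68)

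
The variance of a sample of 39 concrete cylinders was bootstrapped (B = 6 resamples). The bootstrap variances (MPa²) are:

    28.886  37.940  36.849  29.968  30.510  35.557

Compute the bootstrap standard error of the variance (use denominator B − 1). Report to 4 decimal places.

Bootstrap SE is the standard deviation of the 6 replicate variances.
Mean of replicates: (28.886 + 37.940 + 36.849 + 29.968 + 30.510 + 35.557) / 6 = 199.71000 / 6 = 33.28500
Sum of squared deviations: (−4.39900)² + (+4.65500)² + (+3.56400)² + (−3.31700)² + (−2.77500)² + (+2.27200)² = 77.58742
Variance = 77.58742 / 5 = 15.51748
SE* = √15.51748

SE* = 3.9392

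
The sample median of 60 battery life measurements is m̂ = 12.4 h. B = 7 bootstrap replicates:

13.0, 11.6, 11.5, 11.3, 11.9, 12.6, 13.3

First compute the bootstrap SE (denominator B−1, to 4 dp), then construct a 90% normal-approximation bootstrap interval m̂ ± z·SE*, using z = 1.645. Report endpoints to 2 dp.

Mean of replicates = 12.1714; sum of squared deviations = 3.7543; SE* = √(3.7543/6) = 0.7910
Margin = 1.645 × 0.7910 = 1.301
Interval: 12.4 ± 1.301

(11.10, 13.70)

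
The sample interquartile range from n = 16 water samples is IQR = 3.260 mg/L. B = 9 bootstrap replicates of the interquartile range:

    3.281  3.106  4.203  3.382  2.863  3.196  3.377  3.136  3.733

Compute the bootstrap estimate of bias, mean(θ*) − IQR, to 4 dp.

bias = +0.1041

mean(θ*) = (3.281 + 3.106 + 4.203 + 3.382 + 2.863 + 3.196 + 3.377 + 3.136 + 3.733) / 9 = 3.36411
bias = 3.36411 − 3.260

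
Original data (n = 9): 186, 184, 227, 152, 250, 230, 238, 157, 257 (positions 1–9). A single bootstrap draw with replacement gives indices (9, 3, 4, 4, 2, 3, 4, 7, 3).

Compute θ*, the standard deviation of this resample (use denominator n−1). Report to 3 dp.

θ* = 41.862

Resample values: 257, 227, 152, 152, 184, 227, 152, 238, 227.
Mean = 201.7778; sum of squared deviations = 14019.5556
s² = 14019.5556 / 8 = 1752.4444
s = √1752.4444 = 41.862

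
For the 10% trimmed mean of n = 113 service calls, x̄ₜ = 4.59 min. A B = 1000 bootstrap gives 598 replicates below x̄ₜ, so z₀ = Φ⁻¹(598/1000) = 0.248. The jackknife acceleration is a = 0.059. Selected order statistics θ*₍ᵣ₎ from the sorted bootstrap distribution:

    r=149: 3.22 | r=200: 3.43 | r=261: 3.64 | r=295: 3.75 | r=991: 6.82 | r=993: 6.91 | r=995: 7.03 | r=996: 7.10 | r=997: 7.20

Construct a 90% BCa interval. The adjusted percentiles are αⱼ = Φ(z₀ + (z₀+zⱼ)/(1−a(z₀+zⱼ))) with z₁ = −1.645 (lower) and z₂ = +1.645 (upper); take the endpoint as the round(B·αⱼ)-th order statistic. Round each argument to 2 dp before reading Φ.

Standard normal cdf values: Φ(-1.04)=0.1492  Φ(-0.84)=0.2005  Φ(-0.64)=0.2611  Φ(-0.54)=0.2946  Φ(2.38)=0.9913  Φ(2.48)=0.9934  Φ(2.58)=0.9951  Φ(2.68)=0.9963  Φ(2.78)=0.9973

Lower: z₀ + z₁ = 0.248 + (-1.645) = -1.397; 1 − a(z₀+z₁) = 1 − (0.059)(-1.397) = 1.0824; argument = 0.248 + (-1.397)/1.0824 = -1.0426 → -1.04.
α₁ = Φ(-1.04) = 0.1492; rank = round(1000 × 0.1492) = 149; θ*₍149₎ = 3.22.
Upper: z₀ + z₂ = 1.893; 1 − a(z₀+z₂) = 0.8883; argument = 2.3790 → 2.38; α₂ = 0.9913; rank = 991; θ*₍991₎ = 6.82.

(3.22, 6.82)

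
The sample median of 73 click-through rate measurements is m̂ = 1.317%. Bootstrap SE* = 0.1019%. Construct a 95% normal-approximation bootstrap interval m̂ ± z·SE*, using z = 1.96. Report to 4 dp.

(1.1173, 1.5167)

Margin = 1.96 × 0.1019 = 0.19972
Interval: 1.317 ± 0.19972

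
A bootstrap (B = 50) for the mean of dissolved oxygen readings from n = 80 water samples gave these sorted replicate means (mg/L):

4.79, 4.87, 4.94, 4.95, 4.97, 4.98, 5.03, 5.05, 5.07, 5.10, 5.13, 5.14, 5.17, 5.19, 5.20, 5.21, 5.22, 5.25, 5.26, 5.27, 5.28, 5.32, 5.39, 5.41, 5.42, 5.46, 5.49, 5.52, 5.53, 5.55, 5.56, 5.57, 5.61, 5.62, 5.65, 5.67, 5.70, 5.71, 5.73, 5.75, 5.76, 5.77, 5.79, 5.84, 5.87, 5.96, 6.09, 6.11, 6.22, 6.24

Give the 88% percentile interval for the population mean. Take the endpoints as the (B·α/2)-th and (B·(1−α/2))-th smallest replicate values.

(4.94, 6.09)

α = 0.12; lower rank = 50 × 0.060 = 3; upper rank = 50 × 0.940 = 47.
The 3rd smallest replicate is 4.94; the 47th is 6.09.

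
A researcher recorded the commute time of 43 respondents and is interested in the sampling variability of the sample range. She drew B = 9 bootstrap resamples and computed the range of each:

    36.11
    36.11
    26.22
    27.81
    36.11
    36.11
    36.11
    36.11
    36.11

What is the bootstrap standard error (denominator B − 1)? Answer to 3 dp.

SE* = 4.030

Bootstrap SE is the standard deviation of the 9 replicate ranges.
Mean of replicates: (36.11 + 36.11 + 26.22 + 27.81 + 36.11 + 36.11 + 36.11 + 36.11 + 36.11) / 9 = 306.8000 / 9 = 34.0889
Sum of squared deviations: (+2.0211)² + (+2.0211)² + (−7.8689)² + (−6.2789)² + (+2.0211)² + (+2.0211)² + (+2.0211)² + (+2.0211)² + (+2.0211)² = 129.9381
Variance = 129.9381 / 8 = 16.2423
SE* = √16.2423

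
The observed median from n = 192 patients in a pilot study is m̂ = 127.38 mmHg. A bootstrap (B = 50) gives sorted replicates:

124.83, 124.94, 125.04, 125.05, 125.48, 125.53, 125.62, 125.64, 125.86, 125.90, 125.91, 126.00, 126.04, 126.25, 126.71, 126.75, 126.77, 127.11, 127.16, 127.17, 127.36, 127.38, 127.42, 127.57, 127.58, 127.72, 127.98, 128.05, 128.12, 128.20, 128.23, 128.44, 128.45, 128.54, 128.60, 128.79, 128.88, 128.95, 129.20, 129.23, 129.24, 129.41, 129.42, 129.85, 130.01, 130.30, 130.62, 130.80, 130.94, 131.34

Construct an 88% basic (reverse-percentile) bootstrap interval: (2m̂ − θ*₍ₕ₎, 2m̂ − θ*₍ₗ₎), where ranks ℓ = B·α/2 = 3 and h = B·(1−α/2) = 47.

Percentile endpoints at ranks 3 and 47: θ*₍3₎ = 125.04, θ*₍47₎ = 130.62.
Basic interval reflects these around m̂:
  lower = 2 × 127.38 − 130.62 = 124.14
  upper = 2 × 127.38 − 125.04 = 129.72

(124.14, 129.72)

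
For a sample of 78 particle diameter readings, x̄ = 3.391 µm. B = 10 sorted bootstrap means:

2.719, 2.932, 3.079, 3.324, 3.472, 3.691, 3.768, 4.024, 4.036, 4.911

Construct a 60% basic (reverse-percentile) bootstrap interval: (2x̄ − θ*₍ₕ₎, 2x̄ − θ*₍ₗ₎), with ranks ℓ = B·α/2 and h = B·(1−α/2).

(2.758, 3.850)

Percentile endpoints at ranks 2 and 8: θ*₍2₎ = 2.932, θ*₍8₎ = 4.024.
Basic interval reflects these around x̄:
  lower = 2 × 3.391 − 4.024 = 2.758
  upper = 2 × 3.391 − 2.932 = 3.850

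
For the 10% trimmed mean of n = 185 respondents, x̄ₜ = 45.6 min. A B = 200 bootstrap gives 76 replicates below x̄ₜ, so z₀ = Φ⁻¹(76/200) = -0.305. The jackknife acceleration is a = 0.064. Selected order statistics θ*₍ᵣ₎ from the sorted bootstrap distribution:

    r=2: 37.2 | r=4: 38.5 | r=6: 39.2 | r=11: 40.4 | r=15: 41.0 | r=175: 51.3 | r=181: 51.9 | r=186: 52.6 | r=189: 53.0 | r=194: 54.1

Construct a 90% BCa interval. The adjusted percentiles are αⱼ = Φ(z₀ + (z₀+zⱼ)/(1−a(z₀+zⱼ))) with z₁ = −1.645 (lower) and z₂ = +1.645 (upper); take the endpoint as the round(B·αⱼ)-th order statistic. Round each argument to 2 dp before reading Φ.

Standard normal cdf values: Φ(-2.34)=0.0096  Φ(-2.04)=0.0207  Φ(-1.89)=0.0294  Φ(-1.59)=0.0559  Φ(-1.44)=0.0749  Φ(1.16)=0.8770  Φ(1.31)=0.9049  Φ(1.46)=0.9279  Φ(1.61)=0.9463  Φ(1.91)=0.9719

Lower: z₀ + z₁ = -0.305 + (-1.645) = -1.950; 1 − a(z₀+z₁) = 1 − (0.064)(-1.950) = 1.1248; argument = -0.305 + (-1.950)/1.1248 = -2.0386 → -2.04.
α₁ = Φ(-2.04) = 0.0207; rank = round(200 × 0.0207) = 4; θ*₍4₎ = 38.5.
Upper: z₀ + z₂ = 1.340; 1 − a(z₀+z₂) = 0.9142; argument = 1.1607 → 1.16; α₂ = 0.8770; rank = 175; θ*₍175₎ = 51.3.

(38.5, 51.3)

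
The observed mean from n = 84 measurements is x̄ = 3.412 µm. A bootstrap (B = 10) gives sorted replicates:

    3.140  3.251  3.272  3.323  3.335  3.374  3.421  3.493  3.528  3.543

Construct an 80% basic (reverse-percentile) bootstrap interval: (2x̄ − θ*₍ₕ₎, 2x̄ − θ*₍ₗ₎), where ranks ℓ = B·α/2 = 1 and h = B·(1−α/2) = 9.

(3.296, 3.684)

Percentile endpoints at ranks 1 and 9: θ*₍1₎ = 3.140, θ*₍9₎ = 3.528.
Basic interval reflects these around x̄:
  lower = 2 × 3.412 − 3.528 = 3.296
  upper = 2 × 3.412 − 3.140 = 3.684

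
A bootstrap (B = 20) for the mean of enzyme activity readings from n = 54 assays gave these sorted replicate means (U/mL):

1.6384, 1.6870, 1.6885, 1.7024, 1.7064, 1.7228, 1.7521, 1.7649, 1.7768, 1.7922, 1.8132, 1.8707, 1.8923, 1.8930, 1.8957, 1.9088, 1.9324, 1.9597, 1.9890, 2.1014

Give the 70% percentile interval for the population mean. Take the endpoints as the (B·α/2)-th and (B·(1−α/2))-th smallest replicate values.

α = 0.30; lower rank = 20 × 0.150 = 3; upper rank = 20 × 0.850 = 17.
The 3rd smallest replicate is 1.6885; the 17th is 1.9324.

(1.6885, 1.9324)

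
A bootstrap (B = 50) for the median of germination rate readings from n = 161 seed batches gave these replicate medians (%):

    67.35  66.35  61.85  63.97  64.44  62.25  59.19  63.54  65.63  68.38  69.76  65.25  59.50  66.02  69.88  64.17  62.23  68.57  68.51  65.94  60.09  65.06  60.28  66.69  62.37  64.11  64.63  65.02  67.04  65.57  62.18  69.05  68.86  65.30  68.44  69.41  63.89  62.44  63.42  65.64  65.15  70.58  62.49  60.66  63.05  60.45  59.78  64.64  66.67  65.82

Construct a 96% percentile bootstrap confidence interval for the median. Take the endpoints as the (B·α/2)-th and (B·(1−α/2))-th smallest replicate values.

(59.19, 69.88)

Sorted replicates: 59.19, 59.50, 59.78, 60.09, 60.28, 60.45, 60.66, 61.85, 62.18, 62.23, 62.25, 62.37, 62.44, 62.49, 63.05, 63.42, 63.54, 63.89, 63.97, 64.11, 64.17, 64.44, 64.63, 64.64, 65.02, 65.06, 65.15, 65.25, 65.30, 65.57, 65.63, 65.64, 65.82, 65.94, 66.02, 66.35, 66.67, 66.69, 67.04, 67.35, 68.38, 68.44, 68.51, 68.57, 68.86, 69.05, 69.41, 69.76, 69.88, 70.58
α = 0.04; lower rank = 50 × 0.020 = 1; upper rank = 50 × 0.980 = 49.
The 1st smallest replicate is 59.19; the 49th is 69.88.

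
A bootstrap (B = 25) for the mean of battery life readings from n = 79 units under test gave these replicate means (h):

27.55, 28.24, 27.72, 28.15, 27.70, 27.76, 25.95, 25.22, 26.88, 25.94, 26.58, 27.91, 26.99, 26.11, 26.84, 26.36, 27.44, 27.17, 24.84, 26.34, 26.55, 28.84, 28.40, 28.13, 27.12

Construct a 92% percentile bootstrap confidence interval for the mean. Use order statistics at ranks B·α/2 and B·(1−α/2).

(24.84, 28.40)

Sorted replicates: 24.84, 25.22, 25.94, 25.95, 26.11, 26.34, 26.36, 26.55, 26.58, 26.84, 26.88, 26.99, 27.12, 27.17, 27.44, 27.55, 27.70, 27.72, 27.76, 27.91, 28.13, 28.15, 28.24, 28.40, 28.84
α = 0.08; lower rank = 25 × 0.040 = 1; upper rank = 25 × 0.960 = 24.
The 1st smallest replicate is 24.84; the 24th is 28.40.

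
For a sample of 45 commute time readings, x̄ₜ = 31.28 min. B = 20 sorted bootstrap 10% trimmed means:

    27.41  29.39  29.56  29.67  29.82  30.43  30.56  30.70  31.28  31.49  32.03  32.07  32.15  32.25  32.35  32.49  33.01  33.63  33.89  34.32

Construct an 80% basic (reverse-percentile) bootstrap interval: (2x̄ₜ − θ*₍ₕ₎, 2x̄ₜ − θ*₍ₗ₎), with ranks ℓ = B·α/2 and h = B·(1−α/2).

Percentile endpoints at ranks 2 and 18: θ*₍2₎ = 29.39, θ*₍18₎ = 33.63.
Basic interval reflects these around x̄ₜ:
  lower = 2 × 31.28 − 33.63 = 28.93
  upper = 2 × 31.28 − 29.39 = 33.17

(28.93, 33.17)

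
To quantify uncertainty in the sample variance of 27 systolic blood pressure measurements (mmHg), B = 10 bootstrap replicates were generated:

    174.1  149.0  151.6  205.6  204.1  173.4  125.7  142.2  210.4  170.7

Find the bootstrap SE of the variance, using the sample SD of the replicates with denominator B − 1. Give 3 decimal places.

Bootstrap SE is the standard deviation of the 10 replicate variances.
Mean of replicates: (174.1 + 149.0 + 151.6 + 205.6 + 204.1 + 173.4 + 125.7 + 142.2 + 210.4 + 170.7) / 10 = 1706.8000 / 10 = 170.6800
Sum of squared deviations: (+3.4200)² + (−21.6800)² + (−19.0800)² + (+34.9200)² + (+33.4200)² + (+2.7200)² + (−44.9800)² + (−28.4800)² + (+39.7200)² + (+0.0200)² = 7601.4560
Variance = 7601.4560 / 9 = 844.6062
SE* = √844.6062

SE* = 29.062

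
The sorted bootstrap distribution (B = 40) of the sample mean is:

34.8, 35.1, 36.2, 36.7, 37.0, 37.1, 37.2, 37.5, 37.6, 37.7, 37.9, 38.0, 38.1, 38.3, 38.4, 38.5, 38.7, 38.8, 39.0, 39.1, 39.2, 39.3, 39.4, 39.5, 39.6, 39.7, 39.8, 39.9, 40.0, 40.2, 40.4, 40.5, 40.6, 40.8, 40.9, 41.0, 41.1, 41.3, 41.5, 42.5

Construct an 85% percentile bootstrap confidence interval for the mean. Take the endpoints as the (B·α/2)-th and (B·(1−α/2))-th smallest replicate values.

α = 0.15; lower rank = 40 × 0.075 = 3; upper rank = 40 × 0.925 = 37.
The 3rd smallest replicate is 36.2; the 37th is 41.1.

(36.2, 41.1)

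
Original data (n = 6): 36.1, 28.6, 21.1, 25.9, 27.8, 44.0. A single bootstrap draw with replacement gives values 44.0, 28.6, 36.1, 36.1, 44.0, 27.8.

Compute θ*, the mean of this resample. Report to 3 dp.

θ* = 36.100

Mean = (44.0 + 28.6 + 36.1 + 36.1 + 44.0 + 27.8) / 6 = 216.60 / 6 = 36.100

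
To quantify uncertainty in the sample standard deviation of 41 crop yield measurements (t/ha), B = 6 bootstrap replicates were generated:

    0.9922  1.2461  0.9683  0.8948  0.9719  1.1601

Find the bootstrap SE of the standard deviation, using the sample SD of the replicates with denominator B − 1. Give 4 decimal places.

Bootstrap SE is the standard deviation of the 6 replicate standard deviations.
Mean of replicates: (0.9922 + 1.2461 + 0.9683 + 0.8948 + 0.9719 + 1.1601) / 6 = 6.23340 / 6 = 1.03890
Sum of squared deviations: (−0.04670)² + (+0.20720)² + (−0.07060)² + (−0.14410)² + (−0.06700)² + (+0.12120)² = 0.09004
Variance = 0.09004 / 5 = 0.01801
SE* = √0.01801

SE* = 0.1342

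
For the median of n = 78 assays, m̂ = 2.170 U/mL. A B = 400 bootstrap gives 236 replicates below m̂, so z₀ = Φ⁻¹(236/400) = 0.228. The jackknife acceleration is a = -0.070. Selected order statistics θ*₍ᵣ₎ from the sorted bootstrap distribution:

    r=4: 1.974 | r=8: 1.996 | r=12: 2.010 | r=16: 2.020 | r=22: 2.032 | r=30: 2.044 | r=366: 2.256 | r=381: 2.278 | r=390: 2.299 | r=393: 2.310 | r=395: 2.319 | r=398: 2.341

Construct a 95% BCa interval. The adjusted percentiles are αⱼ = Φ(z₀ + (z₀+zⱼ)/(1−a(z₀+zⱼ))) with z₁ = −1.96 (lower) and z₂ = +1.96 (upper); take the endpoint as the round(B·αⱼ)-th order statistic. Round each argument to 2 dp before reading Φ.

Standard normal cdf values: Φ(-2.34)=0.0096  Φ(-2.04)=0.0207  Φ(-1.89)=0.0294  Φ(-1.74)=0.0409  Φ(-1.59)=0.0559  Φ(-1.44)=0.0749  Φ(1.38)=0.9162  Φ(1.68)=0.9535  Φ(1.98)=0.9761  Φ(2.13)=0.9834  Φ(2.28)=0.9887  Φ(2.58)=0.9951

(2.020, 2.310)

Lower: z₀ + z₁ = 0.228 + (-1.960) = -1.732; 1 − a(z₀+z₁) = 1 − (-0.070)(-1.732) = 0.8788; argument = 0.228 + (-1.732)/0.8788 = -1.7430 → -1.74.
α₁ = Φ(-1.74) = 0.0409; rank = round(400 × 0.0409) = 16; θ*₍16₎ = 2.020.
Upper: z₀ + z₂ = 2.188; 1 − a(z₀+z₂) = 1.1532; argument = 2.1254 → 2.13; α₂ = 0.9834; rank = 393; θ*₍393₎ = 2.310.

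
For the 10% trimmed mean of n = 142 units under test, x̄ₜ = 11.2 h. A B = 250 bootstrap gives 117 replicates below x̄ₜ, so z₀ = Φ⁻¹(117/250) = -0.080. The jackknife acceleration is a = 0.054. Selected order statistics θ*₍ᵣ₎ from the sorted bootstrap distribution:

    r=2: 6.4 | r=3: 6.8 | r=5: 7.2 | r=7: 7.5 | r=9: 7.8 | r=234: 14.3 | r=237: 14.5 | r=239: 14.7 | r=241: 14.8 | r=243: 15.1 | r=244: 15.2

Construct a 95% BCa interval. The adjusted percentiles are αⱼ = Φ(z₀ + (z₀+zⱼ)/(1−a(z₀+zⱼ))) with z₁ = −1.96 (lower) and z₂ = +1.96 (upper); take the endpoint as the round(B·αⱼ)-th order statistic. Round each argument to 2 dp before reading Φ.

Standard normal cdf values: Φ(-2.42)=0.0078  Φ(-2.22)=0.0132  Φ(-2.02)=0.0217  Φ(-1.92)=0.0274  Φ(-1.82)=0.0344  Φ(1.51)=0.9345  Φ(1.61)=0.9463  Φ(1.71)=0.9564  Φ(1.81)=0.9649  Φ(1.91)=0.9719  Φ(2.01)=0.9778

(7.5, 15.2)

Lower: z₀ + z₁ = -0.080 + (-1.960) = -2.040; 1 − a(z₀+z₁) = 1 − (0.054)(-2.040) = 1.1102; argument = -0.080 + (-2.040)/1.1102 = -1.9176 → -1.92.
α₁ = Φ(-1.92) = 0.0274; rank = round(250 × 0.0274) = 7; θ*₍7₎ = 7.5.
Upper: z₀ + z₂ = 1.880; 1 − a(z₀+z₂) = 0.8985; argument = 2.0124 → 2.01; α₂ = 0.9778; rank = 244; θ*₍244₎ = 15.2.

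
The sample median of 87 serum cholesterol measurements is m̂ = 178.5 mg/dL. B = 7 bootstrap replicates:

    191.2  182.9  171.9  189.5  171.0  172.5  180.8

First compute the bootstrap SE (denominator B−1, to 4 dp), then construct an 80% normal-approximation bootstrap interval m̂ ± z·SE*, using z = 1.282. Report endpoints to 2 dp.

Mean of replicates = 179.9714; sum of squared deviations = 427.5943; SE* = √(427.5943/6) = 8.4419
Margin = 1.282 × 8.4419 = 10.823
Interval: 178.5 ± 10.823

(167.68, 189.32)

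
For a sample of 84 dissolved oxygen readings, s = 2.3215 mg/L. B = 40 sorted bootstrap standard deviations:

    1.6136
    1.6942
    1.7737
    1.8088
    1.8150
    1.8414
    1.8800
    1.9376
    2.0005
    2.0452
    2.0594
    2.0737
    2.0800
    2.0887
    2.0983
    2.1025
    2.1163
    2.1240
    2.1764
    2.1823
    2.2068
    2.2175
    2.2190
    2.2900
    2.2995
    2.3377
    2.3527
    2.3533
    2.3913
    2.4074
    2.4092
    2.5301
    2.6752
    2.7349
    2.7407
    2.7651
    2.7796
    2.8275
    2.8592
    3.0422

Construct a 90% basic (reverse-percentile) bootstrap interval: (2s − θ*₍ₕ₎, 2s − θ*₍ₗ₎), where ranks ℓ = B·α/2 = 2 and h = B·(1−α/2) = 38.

Percentile endpoints at ranks 2 and 38: θ*₍2₎ = 1.6942, θ*₍38₎ = 2.8275.
Basic interval reflects these around s:
  lower = 2 × 2.3215 − 2.8275 = 1.8155
  upper = 2 × 2.3215 − 1.6942 = 2.9488

(1.8155, 2.9488)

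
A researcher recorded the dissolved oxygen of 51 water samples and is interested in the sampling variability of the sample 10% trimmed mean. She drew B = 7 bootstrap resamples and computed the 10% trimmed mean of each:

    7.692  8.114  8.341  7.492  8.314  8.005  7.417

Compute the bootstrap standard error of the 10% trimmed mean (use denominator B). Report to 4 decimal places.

SE* = 0.3515

Bootstrap SE is the standard deviation of the 7 replicate 10% trimmed means.
Mean of replicates: (7.692 + 8.114 + 8.341 + 7.492 + 8.314 + 8.005 + 7.417) / 7 = 55.37500 / 7 = 7.91071
Sum of squared deviations: (−0.21871)² + (+0.20329)² + (+0.43029)² + (−0.41871)² + (+0.40329)² + (+0.09429)² + (−0.49371)² = 0.86491
Variance = 0.86491 / 7 = 0.12356
SE* = √0.12356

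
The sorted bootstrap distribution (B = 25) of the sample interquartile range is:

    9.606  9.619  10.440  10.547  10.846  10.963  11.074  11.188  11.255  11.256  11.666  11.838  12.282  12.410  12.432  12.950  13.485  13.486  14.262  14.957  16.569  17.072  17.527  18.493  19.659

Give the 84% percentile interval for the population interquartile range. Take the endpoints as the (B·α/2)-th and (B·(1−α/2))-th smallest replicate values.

α = 0.16; lower rank = 25 × 0.080 = 2; upper rank = 25 × 0.920 = 23.
The 2nd smallest replicate is 9.619; the 23rd is 17.527.

(9.619, 17.527)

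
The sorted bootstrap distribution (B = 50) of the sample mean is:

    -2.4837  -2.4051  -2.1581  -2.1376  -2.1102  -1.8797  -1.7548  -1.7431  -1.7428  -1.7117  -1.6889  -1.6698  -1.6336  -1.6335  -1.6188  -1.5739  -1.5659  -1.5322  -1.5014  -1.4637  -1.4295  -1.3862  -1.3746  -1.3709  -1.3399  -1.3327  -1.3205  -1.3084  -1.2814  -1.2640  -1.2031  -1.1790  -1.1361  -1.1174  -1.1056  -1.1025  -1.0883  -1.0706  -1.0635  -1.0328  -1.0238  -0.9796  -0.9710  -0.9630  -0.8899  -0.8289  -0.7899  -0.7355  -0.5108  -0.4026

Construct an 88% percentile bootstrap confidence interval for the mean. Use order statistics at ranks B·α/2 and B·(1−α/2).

(-2.1581, -0.7899)

α = 0.12; lower rank = 50 × 0.060 = 3; upper rank = 50 × 0.940 = 47.
The 3rd smallest replicate is -2.1581; the 47th is -0.7899.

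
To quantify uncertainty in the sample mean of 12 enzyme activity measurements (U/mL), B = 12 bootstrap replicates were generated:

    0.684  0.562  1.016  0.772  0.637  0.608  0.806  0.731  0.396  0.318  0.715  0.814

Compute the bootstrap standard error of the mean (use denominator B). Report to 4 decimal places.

SE* = 0.1805

Bootstrap SE is the standard deviation of the 12 replicate means.
Mean of replicates: (0.684 + 0.562 + 1.016 + 0.772 + 0.637 + 0.608 + 0.806 + 0.731 + 0.396 + 0.318 + 0.715 + 0.814) / 12 = 8.05900 / 12 = 0.67158
Sum of squared deviations: (+0.01242)² + (−0.10958)² + (+0.34442)² + (+0.10042)² + (−0.03458)² + (−0.06358)² + (+0.13442)² + (+0.05942)² + (−0.27558)² + (−0.35358)² + (+0.04342)² + (+0.14242)² = 0.39084
Variance = 0.39084 / 12 = 0.03257
SE* = √0.03257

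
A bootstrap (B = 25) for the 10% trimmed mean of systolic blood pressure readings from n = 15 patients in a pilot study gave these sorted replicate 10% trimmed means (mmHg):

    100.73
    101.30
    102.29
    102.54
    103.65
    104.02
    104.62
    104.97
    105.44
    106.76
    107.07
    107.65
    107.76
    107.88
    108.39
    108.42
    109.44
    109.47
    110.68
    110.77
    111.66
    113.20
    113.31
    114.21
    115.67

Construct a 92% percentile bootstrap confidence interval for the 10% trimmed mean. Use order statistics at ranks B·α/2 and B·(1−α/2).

α = 0.08; lower rank = 25 × 0.040 = 1; upper rank = 25 × 0.960 = 24.
The 1st smallest replicate is 100.73; the 24th is 114.21.

(100.73, 114.21)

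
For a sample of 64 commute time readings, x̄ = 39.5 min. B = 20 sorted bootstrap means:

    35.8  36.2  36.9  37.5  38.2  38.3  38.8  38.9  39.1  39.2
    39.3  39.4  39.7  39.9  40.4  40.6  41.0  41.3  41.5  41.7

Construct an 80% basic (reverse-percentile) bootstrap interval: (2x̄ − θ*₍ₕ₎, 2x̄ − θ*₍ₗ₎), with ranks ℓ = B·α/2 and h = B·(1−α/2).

(37.7, 42.8)

Percentile endpoints at ranks 2 and 18: θ*₍2₎ = 36.2, θ*₍18₎ = 41.3.
Basic interval reflects these around x̄:
  lower = 2 × 39.5 − 41.3 = 37.7
  upper = 2 × 39.5 − 36.2 = 42.8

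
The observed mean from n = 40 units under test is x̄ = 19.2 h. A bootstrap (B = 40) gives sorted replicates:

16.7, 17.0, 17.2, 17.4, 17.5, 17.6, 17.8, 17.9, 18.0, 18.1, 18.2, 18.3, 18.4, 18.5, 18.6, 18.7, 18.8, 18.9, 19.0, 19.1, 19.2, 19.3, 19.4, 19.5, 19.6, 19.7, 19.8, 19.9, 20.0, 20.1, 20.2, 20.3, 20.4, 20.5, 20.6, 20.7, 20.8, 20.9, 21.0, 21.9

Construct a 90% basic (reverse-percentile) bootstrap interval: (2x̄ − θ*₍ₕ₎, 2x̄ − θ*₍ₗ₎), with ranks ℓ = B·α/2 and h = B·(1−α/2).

(17.5, 21.4)

Percentile endpoints at ranks 2 and 38: θ*₍2₎ = 17.0, θ*₍38₎ = 20.9.
Basic interval reflects these around x̄:
  lower = 2 × 19.2 − 20.9 = 17.5
  upper = 2 × 19.2 − 17.0 = 21.4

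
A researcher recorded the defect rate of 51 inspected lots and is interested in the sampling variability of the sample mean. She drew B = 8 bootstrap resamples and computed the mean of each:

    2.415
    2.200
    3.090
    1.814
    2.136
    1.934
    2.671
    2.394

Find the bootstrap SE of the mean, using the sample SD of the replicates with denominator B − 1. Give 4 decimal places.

Bootstrap SE is the standard deviation of the 8 replicate means.
Mean of replicates: (2.415 + 2.200 + 3.090 + 1.814 + 2.136 + 1.934 + 2.671 + 2.394) / 8 = 18.65400 / 8 = 2.33175
Sum of squared deviations: (+0.08325)² + (−0.13175)² + (+0.75825)² + (−0.51775)² + (−0.19575)² + (−0.39775)² + (+0.33925)² + (+0.06225)² = 1.18279
Variance = 1.18279 / 7 = 0.16897
SE* = √0.16897

SE* = 0.4111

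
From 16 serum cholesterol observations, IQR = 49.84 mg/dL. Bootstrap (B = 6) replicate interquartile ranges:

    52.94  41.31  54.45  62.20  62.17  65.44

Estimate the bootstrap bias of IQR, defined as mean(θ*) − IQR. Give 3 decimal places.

bias = +6.578

mean(θ*) = (52.94 + 41.31 + 54.45 + 62.20 + 62.17 + 65.44) / 6 = 56.4183
bias = 56.4183 − 49.84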